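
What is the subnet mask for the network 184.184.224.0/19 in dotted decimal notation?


/19 means 19 network bits, 13 host bits
Binary: 11111111111111111110000000000000
Mask: 255.255.224.0


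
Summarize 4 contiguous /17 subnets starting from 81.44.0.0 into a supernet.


Original prefix: /17
Number of subnets: 4 = 2^2
New prefix = 17 - 2 = 15
Supernet: 81.44.0.0/15


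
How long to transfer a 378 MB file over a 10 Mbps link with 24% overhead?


Effective throughput = 10 * (1 - 24/100) = 7.6 Mbps
File size in Mb = 378 * 8 = 3024 Mb
Time = 3024 / 7.6
Time = 397.8947 seconds


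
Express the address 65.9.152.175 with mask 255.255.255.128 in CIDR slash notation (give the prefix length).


Binary: 11111111.11111111.11111111.10000000
Count leading 1s
Prefix: /25


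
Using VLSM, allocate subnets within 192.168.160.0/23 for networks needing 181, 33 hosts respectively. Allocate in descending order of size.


181 hosts -> /24 (254 usable): 192.168.160.0/24
33 hosts -> /26 (62 usable): 192.168.161.0/26
Allocation: 192.168.160.0/24 (181 hosts, 254 usable); 192.168.161.0/26 (33 hosts, 62 usable)


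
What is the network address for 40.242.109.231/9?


IP:   00101000.11110010.01101101.11100111
Mask: 11111111.10000000.00000000.00000000
AND operation:
Net:  00101000.10000000.00000000.00000000
Network: 40.128.0.0/9


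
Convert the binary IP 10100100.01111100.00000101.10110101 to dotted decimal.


10100100 = 164
01111100 = 124
00000101 = 5
10110101 = 181
IP: 164.124.5.181


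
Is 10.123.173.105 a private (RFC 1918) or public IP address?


RFC 1918 private ranges:
  10.0.0.0/8 (10.0.0.0 - 10.255.255.255)
  172.16.0.0/12 (172.16.0.0 - 172.31.255.255)
  192.168.0.0/16 (192.168.0.0 - 192.168.255.255)
Private (in 10.0.0.0/8)


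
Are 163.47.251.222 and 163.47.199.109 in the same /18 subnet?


Mask: 255.255.192.0
163.47.251.222 AND mask = 163.47.192.0
163.47.199.109 AND mask = 163.47.192.0
Yes, same subnet (163.47.192.0)


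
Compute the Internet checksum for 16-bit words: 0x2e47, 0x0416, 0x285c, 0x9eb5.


Sum all words (with carry folding):
+ 0x2e47 = 0x2e47
+ 0x0416 = 0x325d
+ 0x285c = 0x5ab9
+ 0x9eb5 = 0xf96e
One's complement: ~0xf96e
Checksum = 0x0691


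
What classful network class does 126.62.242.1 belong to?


First octet: 126
Binary: 01111110
0xxxxxxx -> Class A (1-126)
Class A, default mask 255.0.0.0 (/8)


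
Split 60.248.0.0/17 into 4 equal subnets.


New prefix = 17 + 2 = 19
Each subnet has 8192 addresses
  60.248.0.0/19
  60.248.32.0/19
  60.248.64.0/19
  60.248.96.0/19
Subnets: 60.248.0.0/19, 60.248.32.0/19, 60.248.64.0/19, 60.248.96.0/19


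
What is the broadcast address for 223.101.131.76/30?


Network: 223.101.131.76/30
Host bits = 2
Set all host bits to 1:
Broadcast: 223.101.131.79


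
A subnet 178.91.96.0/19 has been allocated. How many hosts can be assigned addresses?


Host bits = 32 - 19 = 13
Total addresses = 2^13 = 8192
Usable = total - 2 (network and broadcast)
Usable hosts: 8190


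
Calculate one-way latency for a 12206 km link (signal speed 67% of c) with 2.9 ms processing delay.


Speed = 0.67 * 3e5 km/s = 201000 km/s
Propagation delay = 12206 / 201000 = 0.0607 s = 60.7264 ms
Processing delay = 2.9 ms
Total one-way latency = 63.6264 ms


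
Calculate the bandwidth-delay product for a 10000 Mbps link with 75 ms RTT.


BDP = bandwidth * RTT
= 10000 Mbps * 75 ms
= 10000 * 1e6 * 75 / 1000 bits
= 750000000 bits
= 93750000 bytes
= 91552.7344 KB
BDP = 750000000 bits (93750000 bytes)


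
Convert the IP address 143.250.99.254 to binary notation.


143 = 10001111
250 = 11111010
99 = 01100011
254 = 11111110
Binary: 10001111.11111010.01100011.11111110


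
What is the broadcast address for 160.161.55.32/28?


Network: 160.161.55.32/28
Host bits = 4
Set all host bits to 1:
Broadcast: 160.161.55.47


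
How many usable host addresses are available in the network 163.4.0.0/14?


Host bits = 32 - 14 = 18
Total addresses = 2^18 = 262144
Usable = total - 2 (network and broadcast)
Usable hosts: 262142


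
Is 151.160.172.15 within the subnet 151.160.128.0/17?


Subnet network: 151.160.128.0
Test IP AND mask: 151.160.128.0
Yes, 151.160.172.15 is in 151.160.128.0/17


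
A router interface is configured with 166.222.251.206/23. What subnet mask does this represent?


/23 means 23 network bits, 9 host bits
Binary: 11111111111111111111111000000000
Mask: 255.255.254.0


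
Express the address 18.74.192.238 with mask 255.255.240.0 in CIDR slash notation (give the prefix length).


Binary: 11111111.11111111.11110000.00000000
Count leading 1s
Prefix: /20


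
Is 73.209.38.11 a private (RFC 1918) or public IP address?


RFC 1918 private ranges:
  10.0.0.0/8 (10.0.0.0 - 10.255.255.255)
  172.16.0.0/12 (172.16.0.0 - 172.31.255.255)
  192.168.0.0/16 (192.168.0.0 - 192.168.255.255)
Public (not in any RFC 1918 range)


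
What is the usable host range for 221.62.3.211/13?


Network: 221.56.0.0
Broadcast: 221.63.255.255
First usable = network + 1
Last usable = broadcast - 1
Range: 221.56.0.1 to 221.63.255.254


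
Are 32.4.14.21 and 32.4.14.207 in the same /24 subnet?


Mask: 255.255.255.0
32.4.14.21 AND mask = 32.4.14.0
32.4.14.207 AND mask = 32.4.14.0
Yes, same subnet (32.4.14.0)


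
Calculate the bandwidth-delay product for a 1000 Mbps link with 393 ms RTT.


BDP = bandwidth * RTT
= 1000 Mbps * 393 ms
= 1000 * 1e6 * 393 / 1000 bits
= 393000000 bits
= 49125000 bytes
= 47973.6328 KB
BDP = 393000000 bits (49125000 bytes)


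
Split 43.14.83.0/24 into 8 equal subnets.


New prefix = 24 + 3 = 27
Each subnet has 32 addresses
  43.14.83.0/27
  43.14.83.32/27
  43.14.83.64/27
  43.14.83.96/27
  43.14.83.128/27
  43.14.83.160/27
  43.14.83.192/27
  43.14.83.224/27
Subnets: 43.14.83.0/27, 43.14.83.32/27, 43.14.83.64/27, 43.14.83.96/27, 43.14.83.128/27, 43.14.83.160/27, 43.14.83.192/27, 43.14.83.224/27


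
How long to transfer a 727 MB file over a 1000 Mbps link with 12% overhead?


Effective throughput = 1000 * (1 - 12/100) = 880 Mbps
File size in Mb = 727 * 8 = 5816 Mb
Time = 5816 / 880
Time = 6.6091 seconds


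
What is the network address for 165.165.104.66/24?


IP:   10100101.10100101.01101000.01000010
Mask: 11111111.11111111.11111111.00000000
AND operation:
Net:  10100101.10100101.01101000.00000000
Network: 165.165.104.0/24


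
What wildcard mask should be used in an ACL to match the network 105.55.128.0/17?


Subnet mask: 255.255.128.0
Wildcard = 255.255.255.255 - subnet mask
255 - 255 = 0
255 - 255 = 0
255 - 128 = 127
255 - 0 = 255
Wildcard: 0.0.127.255


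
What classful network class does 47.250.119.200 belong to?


First octet: 47
Binary: 00101111
0xxxxxxx -> Class A (1-126)
Class A, default mask 255.0.0.0 (/8)


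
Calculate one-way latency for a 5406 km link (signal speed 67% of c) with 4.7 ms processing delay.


Speed = 0.67 * 3e5 km/s = 201000 km/s
Propagation delay = 5406 / 201000 = 0.0269 s = 26.8955 ms
Processing delay = 4.7 ms
Total one-way latency = 31.5955 ms


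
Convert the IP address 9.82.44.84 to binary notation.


9 = 00001001
82 = 01010010
44 = 00101100
84 = 01010100
Binary: 00001001.01010010.00101100.01010100


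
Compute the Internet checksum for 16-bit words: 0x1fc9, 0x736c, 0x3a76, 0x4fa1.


Sum all words (with carry folding):
+ 0x1fc9 = 0x1fc9
+ 0x736c = 0x9335
+ 0x3a76 = 0xcdab
+ 0x4fa1 = 0x1d4d
One's complement: ~0x1d4d
Checksum = 0xe2b2


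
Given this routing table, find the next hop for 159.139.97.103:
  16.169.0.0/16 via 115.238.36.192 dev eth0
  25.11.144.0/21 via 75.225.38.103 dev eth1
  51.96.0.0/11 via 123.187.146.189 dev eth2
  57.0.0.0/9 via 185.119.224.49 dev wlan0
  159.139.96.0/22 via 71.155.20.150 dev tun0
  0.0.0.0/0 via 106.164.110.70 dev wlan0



Longest prefix match for 159.139.97.103:
  /16 16.169.0.0: no
  /21 25.11.144.0: no
  /11 51.96.0.0: no
  /9 57.0.0.0: no
  /22 159.139.96.0: MATCH
  /0 0.0.0.0: MATCH
Selected: next-hop 71.155.20.150 via tun0 (matched /22)


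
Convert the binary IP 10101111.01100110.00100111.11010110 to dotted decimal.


10101111 = 175
01100110 = 102
00100111 = 39
11010110 = 214
IP: 175.102.39.214


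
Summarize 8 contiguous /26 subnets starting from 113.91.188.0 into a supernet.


Original prefix: /26
Number of subnets: 8 = 2^3
New prefix = 26 - 3 = 23
Supernet: 113.91.188.0/23


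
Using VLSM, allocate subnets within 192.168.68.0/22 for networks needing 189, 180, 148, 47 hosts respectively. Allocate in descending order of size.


189 hosts -> /24 (254 usable): 192.168.68.0/24
180 hosts -> /24 (254 usable): 192.168.69.0/24
148 hosts -> /24 (254 usable): 192.168.70.0/24
47 hosts -> /26 (62 usable): 192.168.71.0/26
Allocation: 192.168.68.0/24 (189 hosts, 254 usable); 192.168.69.0/24 (180 hosts, 254 usable); 192.168.70.0/24 (148 hosts, 254 usable); 192.168.71.0/26 (47 hosts, 62 usable)


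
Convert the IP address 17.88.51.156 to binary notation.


17 = 00010001
88 = 01011000
51 = 00110011
156 = 10011100
Binary: 00010001.01011000.00110011.10011100


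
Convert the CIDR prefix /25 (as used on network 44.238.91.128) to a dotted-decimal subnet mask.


/25 means 25 network bits, 7 host bits
Binary: 11111111111111111111111110000000
Mask: 255.255.255.128


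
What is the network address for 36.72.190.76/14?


IP:   00100100.01001000.10111110.01001100
Mask: 11111111.11111100.00000000.00000000
AND operation:
Net:  00100100.01001000.00000000.00000000
Network: 36.72.0.0/14


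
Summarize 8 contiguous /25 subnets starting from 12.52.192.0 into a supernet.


Original prefix: /25
Number of subnets: 8 = 2^3
New prefix = 25 - 3 = 22
Supernet: 12.52.192.0/22


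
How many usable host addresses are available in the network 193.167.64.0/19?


Host bits = 32 - 19 = 13
Total addresses = 2^13 = 8192
Usable = total - 2 (network and broadcast)
Usable hosts: 8190


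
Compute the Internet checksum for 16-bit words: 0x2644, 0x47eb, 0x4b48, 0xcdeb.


Sum all words (with carry folding):
+ 0x2644 = 0x2644
+ 0x47eb = 0x6e2f
+ 0x4b48 = 0xb977
+ 0xcdeb = 0x8763
One's complement: ~0x8763
Checksum = 0x789c


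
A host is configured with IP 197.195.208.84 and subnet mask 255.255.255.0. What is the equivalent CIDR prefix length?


Binary: 11111111.11111111.11111111.00000000
Count leading 1s
Prefix: /24


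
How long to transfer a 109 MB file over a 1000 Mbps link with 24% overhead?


Effective throughput = 1000 * (1 - 24/100) = 760 Mbps
File size in Mb = 109 * 8 = 872 Mb
Time = 872 / 760
Time = 1.1474 seconds


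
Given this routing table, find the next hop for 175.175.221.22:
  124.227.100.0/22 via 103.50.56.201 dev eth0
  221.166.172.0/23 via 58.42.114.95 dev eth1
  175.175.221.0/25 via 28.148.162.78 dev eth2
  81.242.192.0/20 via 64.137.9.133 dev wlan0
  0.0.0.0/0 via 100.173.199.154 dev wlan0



Longest prefix match for 175.175.221.22:
  /22 124.227.100.0: no
  /23 221.166.172.0: no
  /25 175.175.221.0: MATCH
  /20 81.242.192.0: no
  /0 0.0.0.0: MATCH
Selected: next-hop 28.148.162.78 via eth2 (matched /25)


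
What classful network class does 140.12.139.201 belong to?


First octet: 140
Binary: 10001100
10xxxxxx -> Class B (128-191)
Class B, default mask 255.255.0.0 (/16)


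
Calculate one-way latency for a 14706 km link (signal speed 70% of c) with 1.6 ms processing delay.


Speed = 0.7 * 3e5 km/s = 210000 km/s
Propagation delay = 14706 / 210000 = 0.07 s = 70.0286 ms
Processing delay = 1.6 ms
Total one-way latency = 71.6286 ms


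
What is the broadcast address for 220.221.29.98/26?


Network: 220.221.29.64/26
Host bits = 6
Set all host bits to 1:
Broadcast: 220.221.29.127


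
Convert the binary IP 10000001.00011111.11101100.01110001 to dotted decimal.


10000001 = 129
00011111 = 31
11101100 = 236
01110001 = 113
IP: 129.31.236.113


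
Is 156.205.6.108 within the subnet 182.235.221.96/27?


Subnet network: 182.235.221.96
Test IP AND mask: 156.205.6.96
No, 156.205.6.108 is not in 182.235.221.96/27


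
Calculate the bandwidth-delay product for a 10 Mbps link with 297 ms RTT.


BDP = bandwidth * RTT
= 10 Mbps * 297 ms
= 10 * 1e6 * 297 / 1000 bits
= 2970000 bits
= 371250 bytes
= 362.5488 KB
BDP = 2970000 bits (371250 bytes)


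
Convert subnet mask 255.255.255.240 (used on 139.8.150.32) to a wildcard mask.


Subnet mask: 255.255.255.240
Wildcard = 255.255.255.255 - subnet mask
255 - 255 = 0
255 - 255 = 0
255 - 255 = 0
255 - 240 = 15
Wildcard: 0.0.0.15


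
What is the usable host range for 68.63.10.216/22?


Network: 68.63.8.0
Broadcast: 68.63.11.255
First usable = network + 1
Last usable = broadcast - 1
Range: 68.63.8.1 to 68.63.11.254


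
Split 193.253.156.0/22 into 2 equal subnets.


New prefix = 22 + 1 = 23
Each subnet has 512 addresses
  193.253.156.0/23
  193.253.158.0/23
Subnets: 193.253.156.0/23, 193.253.158.0/23


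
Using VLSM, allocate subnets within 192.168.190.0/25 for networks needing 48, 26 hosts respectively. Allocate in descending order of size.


48 hosts -> /26 (62 usable): 192.168.190.0/26
26 hosts -> /27 (30 usable): 192.168.190.64/27
Allocation: 192.168.190.0/26 (48 hosts, 62 usable); 192.168.190.64/27 (26 hosts, 30 usable)


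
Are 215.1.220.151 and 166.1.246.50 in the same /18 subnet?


Mask: 255.255.192.0
215.1.220.151 AND mask = 215.1.192.0
166.1.246.50 AND mask = 166.1.192.0
No, different subnets (215.1.192.0 vs 166.1.192.0)


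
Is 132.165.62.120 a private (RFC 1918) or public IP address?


RFC 1918 private ranges:
  10.0.0.0/8 (10.0.0.0 - 10.255.255.255)
  172.16.0.0/12 (172.16.0.0 - 172.31.255.255)
  192.168.0.0/16 (192.168.0.0 - 192.168.255.255)
Public (not in any RFC 1918 range)


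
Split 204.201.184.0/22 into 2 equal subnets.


New prefix = 22 + 1 = 23
Each subnet has 512 addresses
  204.201.184.0/23
  204.201.186.0/23
Subnets: 204.201.184.0/23, 204.201.186.0/23


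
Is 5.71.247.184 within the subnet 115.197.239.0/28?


Subnet network: 115.197.239.0
Test IP AND mask: 5.71.247.176
No, 5.71.247.184 is not in 115.197.239.0/28


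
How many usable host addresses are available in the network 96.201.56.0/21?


Host bits = 32 - 21 = 11
Total addresses = 2^11 = 2048
Usable = total - 2 (network and broadcast)
Usable hosts: 2046


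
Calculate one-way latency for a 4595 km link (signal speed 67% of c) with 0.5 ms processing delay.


Speed = 0.67 * 3e5 km/s = 201000 km/s
Propagation delay = 4595 / 201000 = 0.0229 s = 22.8607 ms
Processing delay = 0.5 ms
Total one-way latency = 23.3607 ms


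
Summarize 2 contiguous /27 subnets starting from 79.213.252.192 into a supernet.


Original prefix: /27
Number of subnets: 2 = 2^1
New prefix = 27 - 1 = 26
Supernet: 79.213.252.192/26


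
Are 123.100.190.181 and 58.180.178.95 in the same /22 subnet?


Mask: 255.255.252.0
123.100.190.181 AND mask = 123.100.188.0
58.180.178.95 AND mask = 58.180.176.0
No, different subnets (123.100.188.0 vs 58.180.176.0)


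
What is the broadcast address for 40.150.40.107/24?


Network: 40.150.40.0/24
Host bits = 8
Set all host bits to 1:
Broadcast: 40.150.40.255


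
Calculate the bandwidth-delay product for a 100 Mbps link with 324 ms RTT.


BDP = bandwidth * RTT
= 100 Mbps * 324 ms
= 100 * 1e6 * 324 / 1000 bits
= 32400000 bits
= 4050000 bytes
= 3955.0781 KB
BDP = 32400000 bits (4050000 bytes)


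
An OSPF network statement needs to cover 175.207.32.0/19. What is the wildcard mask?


Subnet mask: 255.255.224.0
Wildcard = 255.255.255.255 - subnet mask
255 - 255 = 0
255 - 255 = 0
255 - 224 = 31
255 - 0 = 255
Wildcard: 0.0.31.255


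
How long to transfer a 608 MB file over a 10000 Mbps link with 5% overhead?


Effective throughput = 10000 * (1 - 5/100) = 9500 Mbps
File size in Mb = 608 * 8 = 4864 Mb
Time = 4864 / 9500
Time = 0.512 seconds


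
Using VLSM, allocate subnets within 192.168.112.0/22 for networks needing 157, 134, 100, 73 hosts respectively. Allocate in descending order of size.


157 hosts -> /24 (254 usable): 192.168.112.0/24
134 hosts -> /24 (254 usable): 192.168.113.0/24
100 hosts -> /25 (126 usable): 192.168.114.0/25
73 hosts -> /25 (126 usable): 192.168.114.128/25
Allocation: 192.168.112.0/24 (157 hosts, 254 usable); 192.168.113.0/24 (134 hosts, 254 usable); 192.168.114.0/25 (100 hosts, 126 usable); 192.168.114.128/25 (73 hosts, 126 usable)


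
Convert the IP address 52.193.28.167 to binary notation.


52 = 00110100
193 = 11000001
28 = 00011100
167 = 10100111
Binary: 00110100.11000001.00011100.10100111


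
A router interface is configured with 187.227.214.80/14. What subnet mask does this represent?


/14 means 14 network bits, 18 host bits
Binary: 11111111111111000000000000000000
Mask: 255.252.0.0


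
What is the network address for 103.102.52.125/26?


IP:   01100111.01100110.00110100.01111101
Mask: 11111111.11111111.11111111.11000000
AND operation:
Net:  01100111.01100110.00110100.01000000
Network: 103.102.52.64/26


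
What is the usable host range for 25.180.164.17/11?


Network: 25.160.0.0
Broadcast: 25.191.255.255
First usable = network + 1
Last usable = broadcast - 1
Range: 25.160.0.1 to 25.191.255.254


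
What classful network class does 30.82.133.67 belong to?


First octet: 30
Binary: 00011110
0xxxxxxx -> Class A (1-126)
Class A, default mask 255.0.0.0 (/8)


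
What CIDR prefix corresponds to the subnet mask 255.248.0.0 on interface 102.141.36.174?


Binary: 11111111.11111000.00000000.00000000
Count leading 1s
Prefix: /13


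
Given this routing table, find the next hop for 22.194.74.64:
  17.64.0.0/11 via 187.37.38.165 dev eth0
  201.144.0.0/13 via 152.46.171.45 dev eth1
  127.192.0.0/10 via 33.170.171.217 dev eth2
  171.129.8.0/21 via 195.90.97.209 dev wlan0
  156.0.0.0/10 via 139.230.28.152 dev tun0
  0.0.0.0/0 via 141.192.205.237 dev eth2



Longest prefix match for 22.194.74.64:
  /11 17.64.0.0: no
  /13 201.144.0.0: no
  /10 127.192.0.0: no
  /21 171.129.8.0: no
  /10 156.0.0.0: no
  /0 0.0.0.0: MATCH
Selected: next-hop 141.192.205.237 via eth2 (matched /0)


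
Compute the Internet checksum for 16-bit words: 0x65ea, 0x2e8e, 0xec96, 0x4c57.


Sum all words (with carry folding):
+ 0x65ea = 0x65ea
+ 0x2e8e = 0x9478
+ 0xec96 = 0x810f
+ 0x4c57 = 0xcd66
One's complement: ~0xcd66
Checksum = 0x3299


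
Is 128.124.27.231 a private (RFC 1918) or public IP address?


RFC 1918 private ranges:
  10.0.0.0/8 (10.0.0.0 - 10.255.255.255)
  172.16.0.0/12 (172.16.0.0 - 172.31.255.255)
  192.168.0.0/16 (192.168.0.0 - 192.168.255.255)
Public (not in any RFC 1918 range)


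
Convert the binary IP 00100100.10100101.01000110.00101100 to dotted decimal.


00100100 = 36
10100101 = 165
01000110 = 70
00101100 = 44
IP: 36.165.70.44


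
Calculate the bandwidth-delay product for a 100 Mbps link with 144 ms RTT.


BDP = bandwidth * RTT
= 100 Mbps * 144 ms
= 100 * 1e6 * 144 / 1000 bits
= 14400000 bits
= 1800000 bytes
= 1757.8125 KB
BDP = 14400000 bits (1800000 bytes)


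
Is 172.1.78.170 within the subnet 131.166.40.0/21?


Subnet network: 131.166.40.0
Test IP AND mask: 172.1.72.0
No, 172.1.78.170 is not in 131.166.40.0/21


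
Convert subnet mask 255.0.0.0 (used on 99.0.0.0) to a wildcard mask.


Subnet mask: 255.0.0.0
Wildcard = 255.255.255.255 - subnet mask
255 - 255 = 0
255 - 0 = 255
255 - 0 = 255
255 - 0 = 255
Wildcard: 0.255.255.255


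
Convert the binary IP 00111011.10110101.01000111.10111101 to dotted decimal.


00111011 = 59
10110101 = 181
01000111 = 71
10111101 = 189
IP: 59.181.71.189


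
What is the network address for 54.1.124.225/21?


IP:   00110110.00000001.01111100.11100001
Mask: 11111111.11111111.11111000.00000000
AND operation:
Net:  00110110.00000001.01111000.00000000
Network: 54.1.120.0/21


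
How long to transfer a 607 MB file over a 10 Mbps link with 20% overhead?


Effective throughput = 10 * (1 - 20/100) = 8 Mbps
File size in Mb = 607 * 8 = 4856 Mb
Time = 4856 / 8
Time = 607 seconds


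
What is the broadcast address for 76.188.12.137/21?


Network: 76.188.8.0/21
Host bits = 11
Set all host bits to 1:
Broadcast: 76.188.15.255


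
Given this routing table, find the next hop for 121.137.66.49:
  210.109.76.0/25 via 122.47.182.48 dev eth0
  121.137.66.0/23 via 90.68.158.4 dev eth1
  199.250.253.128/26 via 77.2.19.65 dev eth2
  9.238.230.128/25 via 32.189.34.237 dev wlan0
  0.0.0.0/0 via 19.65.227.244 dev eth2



Longest prefix match for 121.137.66.49:
  /25 210.109.76.0: no
  /23 121.137.66.0: MATCH
  /26 199.250.253.128: no
  /25 9.238.230.128: no
  /0 0.0.0.0: MATCH
Selected: next-hop 90.68.158.4 via eth1 (matched /23)


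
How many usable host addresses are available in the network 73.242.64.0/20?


Host bits = 32 - 20 = 12
Total addresses = 2^12 = 4096
Usable = total - 2 (network and broadcast)
Usable hosts: 4094


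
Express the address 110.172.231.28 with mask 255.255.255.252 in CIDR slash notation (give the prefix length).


Binary: 11111111.11111111.11111111.11111100
Count leading 1s
Prefix: /30


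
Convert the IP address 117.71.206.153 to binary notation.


117 = 01110101
71 = 01000111
206 = 11001110
153 = 10011001
Binary: 01110101.01000111.11001110.10011001


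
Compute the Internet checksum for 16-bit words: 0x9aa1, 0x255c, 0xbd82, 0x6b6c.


Sum all words (with carry folding):
+ 0x9aa1 = 0x9aa1
+ 0x255c = 0xbffd
+ 0xbd82 = 0x7d80
+ 0x6b6c = 0xe8ec
One's complement: ~0xe8ec
Checksum = 0x1713


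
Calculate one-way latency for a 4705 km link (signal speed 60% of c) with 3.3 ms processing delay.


Speed = 0.6 * 3e5 km/s = 180000 km/s
Propagation delay = 4705 / 180000 = 0.0261 s = 26.1389 ms
Processing delay = 3.3 ms
Total one-way latency = 29.4389 ms


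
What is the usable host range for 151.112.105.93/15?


Network: 151.112.0.0
Broadcast: 151.113.255.255
First usable = network + 1
Last usable = broadcast - 1
Range: 151.112.0.1 to 151.113.255.254


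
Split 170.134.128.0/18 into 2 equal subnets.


New prefix = 18 + 1 = 19
Each subnet has 8192 addresses
  170.134.128.0/19
  170.134.160.0/19
Subnets: 170.134.128.0/19, 170.134.160.0/19


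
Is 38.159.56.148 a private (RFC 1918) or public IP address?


RFC 1918 private ranges:
  10.0.0.0/8 (10.0.0.0 - 10.255.255.255)
  172.16.0.0/12 (172.16.0.0 - 172.31.255.255)
  192.168.0.0/16 (192.168.0.0 - 192.168.255.255)
Public (not in any RFC 1918 range)


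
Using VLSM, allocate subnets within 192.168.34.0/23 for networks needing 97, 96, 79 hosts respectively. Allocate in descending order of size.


97 hosts -> /25 (126 usable): 192.168.34.0/25
96 hosts -> /25 (126 usable): 192.168.34.128/25
79 hosts -> /25 (126 usable): 192.168.35.0/25
Allocation: 192.168.34.0/25 (97 hosts, 126 usable); 192.168.34.128/25 (96 hosts, 126 usable); 192.168.35.0/25 (79 hosts, 126 usable)


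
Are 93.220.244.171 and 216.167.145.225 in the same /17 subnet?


Mask: 255.255.128.0
93.220.244.171 AND mask = 93.220.128.0
216.167.145.225 AND mask = 216.167.128.0
No, different subnets (93.220.128.0 vs 216.167.128.0)


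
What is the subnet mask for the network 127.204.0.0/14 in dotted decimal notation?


/14 means 14 network bits, 18 host bits
Binary: 11111111111111000000000000000000
Mask: 255.252.0.0


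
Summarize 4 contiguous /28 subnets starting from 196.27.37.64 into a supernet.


Original prefix: /28
Number of subnets: 4 = 2^2
New prefix = 28 - 2 = 26
Supernet: 196.27.37.64/26


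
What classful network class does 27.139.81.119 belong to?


First octet: 27
Binary: 00011011
0xxxxxxx -> Class A (1-126)
Class A, default mask 255.0.0.0 (/8)


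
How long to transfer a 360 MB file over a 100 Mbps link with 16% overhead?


Effective throughput = 100 * (1 - 16/100) = 84 Mbps
File size in Mb = 360 * 8 = 2880 Mb
Time = 2880 / 84
Time = 34.2857 seconds


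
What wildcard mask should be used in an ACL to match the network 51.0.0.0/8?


Subnet mask: 255.0.0.0
Wildcard = 255.255.255.255 - subnet mask
255 - 255 = 0
255 - 0 = 255
255 - 0 = 255
255 - 0 = 255
Wildcard: 0.255.255.255


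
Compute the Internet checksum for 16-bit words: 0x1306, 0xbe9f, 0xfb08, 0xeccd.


Sum all words (with carry folding):
+ 0x1306 = 0x1306
+ 0xbe9f = 0xd1a5
+ 0xfb08 = 0xccae
+ 0xeccd = 0xb97c
One's complement: ~0xb97c
Checksum = 0x4683


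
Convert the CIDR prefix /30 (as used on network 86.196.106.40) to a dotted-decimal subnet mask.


/30 means 30 network bits, 2 host bits
Binary: 11111111111111111111111111111100
Mask: 255.255.255.252


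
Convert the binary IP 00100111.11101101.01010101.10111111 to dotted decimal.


00100111 = 39
11101101 = 237
01010101 = 85
10111111 = 191
IP: 39.237.85.191


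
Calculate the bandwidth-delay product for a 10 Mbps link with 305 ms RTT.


BDP = bandwidth * RTT
= 10 Mbps * 305 ms
= 10 * 1e6 * 305 / 1000 bits
= 3050000 bits
= 381250 bytes
= 372.3145 KB
BDP = 3050000 bits (381250 bytes)


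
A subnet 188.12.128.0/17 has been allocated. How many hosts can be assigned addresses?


Host bits = 32 - 17 = 15
Total addresses = 2^15 = 32768
Usable = total - 2 (network and broadcast)
Usable hosts: 32766


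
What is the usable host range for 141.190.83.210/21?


Network: 141.190.80.0
Broadcast: 141.190.87.255
First usable = network + 1
Last usable = broadcast - 1
Range: 141.190.80.1 to 141.190.87.254


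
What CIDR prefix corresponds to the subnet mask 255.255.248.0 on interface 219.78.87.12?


Binary: 11111111.11111111.11111000.00000000
Count leading 1s
Prefix: /21


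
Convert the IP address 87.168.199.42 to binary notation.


87 = 01010111
168 = 10101000
199 = 11000111
42 = 00101010
Binary: 01010111.10101000.11000111.00101010


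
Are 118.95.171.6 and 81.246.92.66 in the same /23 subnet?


Mask: 255.255.254.0
118.95.171.6 AND mask = 118.95.170.0
81.246.92.66 AND mask = 81.246.92.0
No, different subnets (118.95.170.0 vs 81.246.92.0)


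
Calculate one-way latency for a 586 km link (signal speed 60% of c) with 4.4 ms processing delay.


Speed = 0.6 * 3e5 km/s = 180000 km/s
Propagation delay = 586 / 180000 = 0.0033 s = 3.2556 ms
Processing delay = 4.4 ms
Total one-way latency = 7.6556 ms


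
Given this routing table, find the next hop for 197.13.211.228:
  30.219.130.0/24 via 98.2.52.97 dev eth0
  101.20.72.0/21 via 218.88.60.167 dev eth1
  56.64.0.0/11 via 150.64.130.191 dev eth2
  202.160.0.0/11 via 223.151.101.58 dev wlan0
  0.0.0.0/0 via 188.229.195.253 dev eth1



Longest prefix match for 197.13.211.228:
  /24 30.219.130.0: no
  /21 101.20.72.0: no
  /11 56.64.0.0: no
  /11 202.160.0.0: no
  /0 0.0.0.0: MATCH
Selected: next-hop 188.229.195.253 via eth1 (matched /0)


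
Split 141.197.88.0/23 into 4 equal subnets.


New prefix = 23 + 2 = 25
Each subnet has 128 addresses
  141.197.88.0/25
  141.197.88.128/25
  141.197.89.0/25
  141.197.89.128/25
Subnets: 141.197.88.0/25, 141.197.88.128/25, 141.197.89.0/25, 141.197.89.128/25


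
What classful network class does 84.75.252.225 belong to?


First octet: 84
Binary: 01010100
0xxxxxxx -> Class A (1-126)
Class A, default mask 255.0.0.0 (/8)


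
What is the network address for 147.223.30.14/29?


IP:   10010011.11011111.00011110.00001110
Mask: 11111111.11111111.11111111.11111000
AND operation:
Net:  10010011.11011111.00011110.00001000
Network: 147.223.30.8/29


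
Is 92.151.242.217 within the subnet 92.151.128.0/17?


Subnet network: 92.151.128.0
Test IP AND mask: 92.151.128.0
Yes, 92.151.242.217 is in 92.151.128.0/17


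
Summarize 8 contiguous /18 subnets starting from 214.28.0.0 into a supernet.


Original prefix: /18
Number of subnets: 8 = 2^3
New prefix = 18 - 3 = 15
Supernet: 214.28.0.0/15


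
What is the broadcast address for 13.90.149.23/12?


Network: 13.80.0.0/12
Host bits = 20
Set all host bits to 1:
Broadcast: 13.95.255.255


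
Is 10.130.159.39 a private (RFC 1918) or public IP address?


RFC 1918 private ranges:
  10.0.0.0/8 (10.0.0.0 - 10.255.255.255)
  172.16.0.0/12 (172.16.0.0 - 172.31.255.255)
  192.168.0.0/16 (192.168.0.0 - 192.168.255.255)
Private (in 10.0.0.0/8)


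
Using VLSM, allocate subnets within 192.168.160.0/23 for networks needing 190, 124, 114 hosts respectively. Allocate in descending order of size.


190 hosts -> /24 (254 usable): 192.168.160.0/24
124 hosts -> /25 (126 usable): 192.168.161.0/25
114 hosts -> /25 (126 usable): 192.168.161.128/25
Allocation: 192.168.160.0/24 (190 hosts, 254 usable); 192.168.161.0/25 (124 hosts, 126 usable); 192.168.161.128/25 (114 hosts, 126 usable)


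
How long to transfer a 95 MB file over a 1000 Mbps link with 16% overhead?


Effective throughput = 1000 * (1 - 16/100) = 840 Mbps
File size in Mb = 95 * 8 = 760 Mb
Time = 760 / 840
Time = 0.9048 seconds


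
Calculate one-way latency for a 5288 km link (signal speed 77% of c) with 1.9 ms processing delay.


Speed = 0.77 * 3e5 km/s = 231000 km/s
Propagation delay = 5288 / 231000 = 0.0229 s = 22.8918 ms
Processing delay = 1.9 ms
Total one-way latency = 24.7918 ms


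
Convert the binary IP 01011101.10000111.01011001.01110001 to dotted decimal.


01011101 = 93
10000111 = 135
01011001 = 89
01110001 = 113
IP: 93.135.89.113


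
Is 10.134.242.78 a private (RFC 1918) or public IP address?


RFC 1918 private ranges:
  10.0.0.0/8 (10.0.0.0 - 10.255.255.255)
  172.16.0.0/12 (172.16.0.0 - 172.31.255.255)
  192.168.0.0/16 (192.168.0.0 - 192.168.255.255)
Private (in 10.0.0.0/8)


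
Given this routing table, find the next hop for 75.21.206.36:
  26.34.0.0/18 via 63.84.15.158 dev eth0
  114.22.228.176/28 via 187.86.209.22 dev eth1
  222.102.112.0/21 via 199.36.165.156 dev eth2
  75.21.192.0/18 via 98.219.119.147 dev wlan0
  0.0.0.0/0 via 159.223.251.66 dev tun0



Longest prefix match for 75.21.206.36:
  /18 26.34.0.0: no
  /28 114.22.228.176: no
  /21 222.102.112.0: no
  /18 75.21.192.0: MATCH
  /0 0.0.0.0: MATCH
Selected: next-hop 98.219.119.147 via wlan0 (matched /18)


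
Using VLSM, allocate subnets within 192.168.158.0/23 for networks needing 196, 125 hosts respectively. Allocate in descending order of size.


196 hosts -> /24 (254 usable): 192.168.158.0/24
125 hosts -> /25 (126 usable): 192.168.159.0/25
Allocation: 192.168.158.0/24 (196 hosts, 254 usable); 192.168.159.0/25 (125 hosts, 126 usable)


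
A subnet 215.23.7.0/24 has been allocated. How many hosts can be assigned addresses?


Host bits = 32 - 24 = 8
Total addresses = 2^8 = 256
Usable = total - 2 (network and broadcast)
Usable hosts: 254


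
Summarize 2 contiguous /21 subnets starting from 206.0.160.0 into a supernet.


Original prefix: /21
Number of subnets: 2 = 2^1
New prefix = 21 - 1 = 20
Supernet: 206.0.160.0/20


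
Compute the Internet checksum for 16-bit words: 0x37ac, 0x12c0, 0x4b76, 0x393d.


Sum all words (with carry folding):
+ 0x37ac = 0x37ac
+ 0x12c0 = 0x4a6c
+ 0x4b76 = 0x95e2
+ 0x393d = 0xcf1f
One's complement: ~0xcf1f
Checksum = 0x30e0


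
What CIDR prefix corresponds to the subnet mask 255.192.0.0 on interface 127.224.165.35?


Binary: 11111111.11000000.00000000.00000000
Count leading 1s
Prefix: /10


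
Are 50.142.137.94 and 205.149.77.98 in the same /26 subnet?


Mask: 255.255.255.192
50.142.137.94 AND mask = 50.142.137.64
205.149.77.98 AND mask = 205.149.77.64
No, different subnets (50.142.137.64 vs 205.149.77.64)


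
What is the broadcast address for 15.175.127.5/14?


Network: 15.172.0.0/14
Host bits = 18
Set all host bits to 1:
Broadcast: 15.175.255.255


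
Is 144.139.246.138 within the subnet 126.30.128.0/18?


Subnet network: 126.30.128.0
Test IP AND mask: 144.139.192.0
No, 144.139.246.138 is not in 126.30.128.0/18


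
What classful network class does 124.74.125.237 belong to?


First octet: 124
Binary: 01111100
0xxxxxxx -> Class A (1-126)
Class A, default mask 255.0.0.0 (/8)


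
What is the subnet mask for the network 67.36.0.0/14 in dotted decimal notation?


/14 means 14 network bits, 18 host bits
Binary: 11111111111111000000000000000000
Mask: 255.252.0.0


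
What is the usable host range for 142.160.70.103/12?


Network: 142.160.0.0
Broadcast: 142.175.255.255
First usable = network + 1
Last usable = broadcast - 1
Range: 142.160.0.1 to 142.175.255.254


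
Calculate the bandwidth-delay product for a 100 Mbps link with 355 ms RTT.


BDP = bandwidth * RTT
= 100 Mbps * 355 ms
= 100 * 1e6 * 355 / 1000 bits
= 35500000 bits
= 4437500 bytes
= 4333.4961 KB
BDP = 35500000 bits (4437500 bytes)


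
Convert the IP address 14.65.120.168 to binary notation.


14 = 00001110
65 = 01000001
120 = 01111000
168 = 10101000
Binary: 00001110.01000001.01111000.10101000


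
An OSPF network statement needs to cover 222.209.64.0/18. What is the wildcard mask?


Subnet mask: 255.255.192.0
Wildcard = 255.255.255.255 - subnet mask
255 - 255 = 0
255 - 255 = 0
255 - 192 = 63
255 - 0 = 255
Wildcard: 0.0.63.255


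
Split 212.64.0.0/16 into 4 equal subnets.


New prefix = 16 + 2 = 18
Each subnet has 16384 addresses
  212.64.0.0/18
  212.64.64.0/18
  212.64.128.0/18
  212.64.192.0/18
Subnets: 212.64.0.0/18, 212.64.64.0/18, 212.64.128.0/18, 212.64.192.0/18


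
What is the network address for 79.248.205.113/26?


IP:   01001111.11111000.11001101.01110001
Mask: 11111111.11111111.11111111.11000000
AND operation:
Net:  01001111.11111000.11001101.01000000
Network: 79.248.205.64/26


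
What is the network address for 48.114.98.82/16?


IP:   00110000.01110010.01100010.01010010
Mask: 11111111.11111111.00000000.00000000
AND operation:
Net:  00110000.01110010.00000000.00000000
Network: 48.114.0.0/16


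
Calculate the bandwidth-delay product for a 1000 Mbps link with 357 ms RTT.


BDP = bandwidth * RTT
= 1000 Mbps * 357 ms
= 1000 * 1e6 * 357 / 1000 bits
= 357000000 bits
= 44625000 bytes
= 43579.1016 KB
BDP = 357000000 bits (44625000 bytes)


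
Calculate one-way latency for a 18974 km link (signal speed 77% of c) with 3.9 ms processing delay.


Speed = 0.77 * 3e5 km/s = 231000 km/s
Propagation delay = 18974 / 231000 = 0.0821 s = 82.1385 ms
Processing delay = 3.9 ms
Total one-way latency = 86.0385 ms


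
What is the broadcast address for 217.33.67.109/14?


Network: 217.32.0.0/14
Host bits = 18
Set all host bits to 1:
Broadcast: 217.35.255.255


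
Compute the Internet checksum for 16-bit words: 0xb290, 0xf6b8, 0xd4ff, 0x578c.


Sum all words (with carry folding):
+ 0xb290 = 0xb290
+ 0xf6b8 = 0xa949
+ 0xd4ff = 0x7e49
+ 0x578c = 0xd5d5
One's complement: ~0xd5d5
Checksum = 0x2a2a


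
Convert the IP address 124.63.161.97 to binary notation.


124 = 01111100
63 = 00111111
161 = 10100001
97 = 01100001
Binary: 01111100.00111111.10100001.01100001


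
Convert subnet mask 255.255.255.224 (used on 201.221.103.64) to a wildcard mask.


Subnet mask: 255.255.255.224
Wildcard = 255.255.255.255 - subnet mask
255 - 255 = 0
255 - 255 = 0
255 - 255 = 0
255 - 224 = 31
Wildcard: 0.0.0.31


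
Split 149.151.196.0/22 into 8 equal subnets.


New prefix = 22 + 3 = 25
Each subnet has 128 addresses
  149.151.196.0/25
  149.151.196.128/25
  149.151.197.0/25
  149.151.197.128/25
  149.151.198.0/25
  149.151.198.128/25
  149.151.199.0/25
  149.151.199.128/25
Subnets: 149.151.196.0/25, 149.151.196.128/25, 149.151.197.0/25, 149.151.197.128/25, 149.151.198.0/25, 149.151.198.128/25, 149.151.199.0/25, 149.151.199.128/25


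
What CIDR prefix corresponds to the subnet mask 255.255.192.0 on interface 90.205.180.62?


Binary: 11111111.11111111.11000000.00000000
Count leading 1s
Prefix: /18


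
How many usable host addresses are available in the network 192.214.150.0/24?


Host bits = 32 - 24 = 8
Total addresses = 2^8 = 256
Usable = total - 2 (network and broadcast)
Usable hosts: 254


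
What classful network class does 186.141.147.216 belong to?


First octet: 186
Binary: 10111010
10xxxxxx -> Class B (128-191)
Class B, default mask 255.255.0.0 (/16)


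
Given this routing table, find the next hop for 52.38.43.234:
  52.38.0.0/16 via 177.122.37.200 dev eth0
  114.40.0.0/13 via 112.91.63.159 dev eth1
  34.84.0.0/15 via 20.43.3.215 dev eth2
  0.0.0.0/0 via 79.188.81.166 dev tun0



Longest prefix match for 52.38.43.234:
  /16 52.38.0.0: MATCH
  /13 114.40.0.0: no
  /15 34.84.0.0: no
  /0 0.0.0.0: MATCH
Selected: next-hop 177.122.37.200 via eth0 (matched /16)


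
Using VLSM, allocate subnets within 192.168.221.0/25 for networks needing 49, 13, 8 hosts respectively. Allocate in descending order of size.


49 hosts -> /26 (62 usable): 192.168.221.0/26
13 hosts -> /28 (14 usable): 192.168.221.64/28
8 hosts -> /28 (14 usable): 192.168.221.80/28
Allocation: 192.168.221.0/26 (49 hosts, 62 usable); 192.168.221.64/28 (13 hosts, 14 usable); 192.168.221.80/28 (8 hosts, 14 usable)


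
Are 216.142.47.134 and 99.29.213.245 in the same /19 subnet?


Mask: 255.255.224.0
216.142.47.134 AND mask = 216.142.32.0
99.29.213.245 AND mask = 99.29.192.0
No, different subnets (216.142.32.0 vs 99.29.192.0)


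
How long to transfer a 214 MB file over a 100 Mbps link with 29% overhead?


Effective throughput = 100 * (1 - 29/100) = 71 Mbps
File size in Mb = 214 * 8 = 1712 Mb
Time = 1712 / 71
Time = 24.1127 seconds


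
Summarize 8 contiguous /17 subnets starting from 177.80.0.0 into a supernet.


Original prefix: /17
Number of subnets: 8 = 2^3
New prefix = 17 - 3 = 14
Supernet: 177.80.0.0/14


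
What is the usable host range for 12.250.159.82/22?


Network: 12.250.156.0
Broadcast: 12.250.159.255
First usable = network + 1
Last usable = broadcast - 1
Range: 12.250.156.1 to 12.250.159.254


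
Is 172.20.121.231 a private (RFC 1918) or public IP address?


RFC 1918 private ranges:
  10.0.0.0/8 (10.0.0.0 - 10.255.255.255)
  172.16.0.0/12 (172.16.0.0 - 172.31.255.255)
  192.168.0.0/16 (192.168.0.0 - 192.168.255.255)
Private (in 172.16.0.0/12)


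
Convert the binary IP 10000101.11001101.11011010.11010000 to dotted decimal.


10000101 = 133
11001101 = 205
11011010 = 218
11010000 = 208
IP: 133.205.218.208


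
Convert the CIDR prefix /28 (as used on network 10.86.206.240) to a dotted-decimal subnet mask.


/28 means 28 network bits, 4 host bits
Binary: 11111111111111111111111111110000
Mask: 255.255.255.240


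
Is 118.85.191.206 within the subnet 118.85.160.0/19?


Subnet network: 118.85.160.0
Test IP AND mask: 118.85.160.0
Yes, 118.85.191.206 is in 118.85.160.0/19


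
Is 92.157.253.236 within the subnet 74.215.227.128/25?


Subnet network: 74.215.227.128
Test IP AND mask: 92.157.253.128
No, 92.157.253.236 is not in 74.215.227.128/25


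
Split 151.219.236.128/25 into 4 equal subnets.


New prefix = 25 + 2 = 27
Each subnet has 32 addresses
  151.219.236.128/27
  151.219.236.160/27
  151.219.236.192/27
  151.219.236.224/27
Subnets: 151.219.236.128/27, 151.219.236.160/27, 151.219.236.192/27, 151.219.236.224/27


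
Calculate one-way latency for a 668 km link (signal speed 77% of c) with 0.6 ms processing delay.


Speed = 0.77 * 3e5 km/s = 231000 km/s
Propagation delay = 668 / 231000 = 0.0029 s = 2.8918 ms
Processing delay = 0.6 ms
Total one-way latency = 3.4918 ms


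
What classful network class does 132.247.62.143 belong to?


First octet: 132
Binary: 10000100
10xxxxxx -> Class B (128-191)
Class B, default mask 255.255.0.0 (/16)


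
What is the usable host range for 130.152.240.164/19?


Network: 130.152.224.0
Broadcast: 130.152.255.255
First usable = network + 1
Last usable = broadcast - 1
Range: 130.152.224.1 to 130.152.255.254


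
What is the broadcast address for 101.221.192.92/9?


Network: 101.128.0.0/9
Host bits = 23
Set all host bits to 1:
Broadcast: 101.255.255.255


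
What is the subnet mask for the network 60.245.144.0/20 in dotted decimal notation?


/20 means 20 network bits, 12 host bits
Binary: 11111111111111111111000000000000
Mask: 255.255.240.0
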